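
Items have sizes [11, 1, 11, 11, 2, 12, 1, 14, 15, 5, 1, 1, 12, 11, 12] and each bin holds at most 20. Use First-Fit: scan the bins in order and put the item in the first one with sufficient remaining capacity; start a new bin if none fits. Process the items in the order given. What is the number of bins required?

9

bin 1: place 11, 9 left
bin 1: place 1, 8 left
bin 2: place 11, 9 left
bin 3: place 11, 9 left
bin 1: place 2, 6 left
bin 4: place 12, 8 left
bin 1: place 1, 5 left
bin 5: place 14, 6 left
bin 6: place 15, 5 left
bin 1: place 5, 0 left
bin 2: place 1, 8 left
bin 2: place 1, 7 left
bin 7: place 12, 8 left
bin 8: place 11, 9 left
bin 9: place 12, 8 left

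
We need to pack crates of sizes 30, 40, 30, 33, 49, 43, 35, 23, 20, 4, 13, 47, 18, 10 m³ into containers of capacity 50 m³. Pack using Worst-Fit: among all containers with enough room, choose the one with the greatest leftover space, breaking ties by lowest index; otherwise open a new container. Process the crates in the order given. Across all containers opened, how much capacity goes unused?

105

container 1: place 30 m³, 20 m³ left
container 2: place 40 m³, 10 m³ left
container 3: place 30 m³, 20 m³ left
container 4: place 33 m³, 17 m³ left
container 5: place 49 m³, 1 m³ left
container 6: place 43 m³, 7 m³ left
container 7: place 35 m³, 15 m³ left
container 8: place 23 m³, 27 m³ left
container 8: place 20 m³, 7 m³ left
container 1: place 4 m³, 16 m³ left
container 3: place 13 m³, 7 m³ left
container 9: place 47 m³, 3 m³ left
container 10: place 18 m³, 32 m³ left
container 10: place 10 m³, 22 m³ left
10 containers × 50 m³ = 500 m³; used 395 m³; unused 105 m³.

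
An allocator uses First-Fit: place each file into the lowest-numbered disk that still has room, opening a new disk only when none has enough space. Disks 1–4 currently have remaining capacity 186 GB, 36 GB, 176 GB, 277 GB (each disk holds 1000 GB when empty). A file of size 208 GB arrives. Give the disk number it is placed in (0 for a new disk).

Disks with room: disk 4 (277 GB).
The first with room is disk 4.

4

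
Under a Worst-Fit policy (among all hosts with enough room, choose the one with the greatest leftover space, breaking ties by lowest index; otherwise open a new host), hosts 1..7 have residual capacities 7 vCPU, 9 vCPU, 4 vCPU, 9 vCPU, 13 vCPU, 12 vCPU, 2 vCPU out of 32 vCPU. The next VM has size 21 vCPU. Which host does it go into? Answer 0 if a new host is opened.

0

No host has ≥ 21 vCPU free, so a new host is opened.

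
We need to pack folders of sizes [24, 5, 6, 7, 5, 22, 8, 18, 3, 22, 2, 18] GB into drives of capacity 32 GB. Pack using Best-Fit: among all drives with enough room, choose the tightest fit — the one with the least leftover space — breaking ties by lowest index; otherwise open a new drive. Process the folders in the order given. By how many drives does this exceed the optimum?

1

Best-Fit: [24,5,3] [6,7,5] [22,8,2] [18] [22] [18] → 6 drives.
Total size 140 GB; any packing needs at least ⌈140/32⌉ = 5 drives.
An optimal packing achieves that bound: [24,8] [22,7,3] [22,6,2] [18,5,5] [18] → 5 drives.
Excess: 6 − 5 = 1.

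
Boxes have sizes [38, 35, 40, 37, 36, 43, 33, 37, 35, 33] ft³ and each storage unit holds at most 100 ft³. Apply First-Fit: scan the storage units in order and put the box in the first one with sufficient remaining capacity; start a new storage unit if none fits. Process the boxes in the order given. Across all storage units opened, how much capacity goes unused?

133

38 ft³ → storage unit 1 (remaining 62 ft³)
35 ft³ → storage unit 1 (remaining 27 ft³)
40 ft³ → storage unit 2 (remaining 60 ft³)
37 ft³ → storage unit 2 (remaining 23 ft³)
36 ft³ → storage unit 3 (remaining 64 ft³)
43 ft³ → storage unit 3 (remaining 21 ft³)
33 ft³ → storage unit 4 (remaining 67 ft³)
37 ft³ → storage unit 4 (remaining 30 ft³)
35 ft³ → storage unit 5 (remaining 65 ft³)
33 ft³ → storage unit 5 (remaining 32 ft³)
5 storage units × 100 ft³ = 500 ft³; used 367 ft³; unused 133 ft³.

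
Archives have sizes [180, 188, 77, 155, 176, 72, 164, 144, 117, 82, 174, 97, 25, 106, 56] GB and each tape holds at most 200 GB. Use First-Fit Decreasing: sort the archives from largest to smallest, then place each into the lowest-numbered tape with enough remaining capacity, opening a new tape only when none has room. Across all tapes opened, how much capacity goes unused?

187

Sorted descending: 188, 180, 176, 174, 164, 155, 144, 117, 106, 97, 82, 77, 72, 56, 25.
188 GB → tape 1 (remaining 12 GB)
180 GB → tape 2 (remaining 20 GB)
176 GB → tape 3 (remaining 24 GB)
174 GB → tape 4 (remaining 26 GB)
164 GB → tape 5 (remaining 36 GB)
155 GB → tape 6 (remaining 45 GB)
144 GB → tape 7 (remaining 56 GB)
117 GB → tape 8 (remaining 83 GB)
106 GB → tape 9 (remaining 94 GB)
97 GB → tape 10 (remaining 103 GB)
82 GB → tape 8 (remaining 1 GB)
77 GB → tape 9 (remaining 17 GB)
72 GB → tape 10 (remaining 31 GB)
56 GB → tape 7 (remaining 0 GB)
25 GB → tape 4 (remaining 1 GB)
10 tapes × 200 GB = 2000 GB; used 1813 GB; unused 187 GB.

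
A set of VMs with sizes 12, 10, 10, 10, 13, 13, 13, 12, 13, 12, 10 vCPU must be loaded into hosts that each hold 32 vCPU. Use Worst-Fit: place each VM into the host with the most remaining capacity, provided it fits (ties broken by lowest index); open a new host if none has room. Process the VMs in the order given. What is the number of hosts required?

host 1: place 12 vCPU, 20 vCPU left
host 1: place 10 vCPU, 10 vCPU left
host 1: place 10 vCPU, 0 vCPU left
host 2: place 10 vCPU, 22 vCPU left
host 2: place 13 vCPU, 9 vCPU left
host 3: place 13 vCPU, 19 vCPU left
host 3: place 13 vCPU, 6 vCPU left
host 4: place 12 vCPU, 20 vCPU left
host 4: place 13 vCPU, 7 vCPU left
host 5: place 12 vCPU, 20 vCPU left
host 5: place 10 vCPU, 10 vCPU left
Final hosts: [12,10,10] [10,13] [13,13] [12,13] [12,10].

5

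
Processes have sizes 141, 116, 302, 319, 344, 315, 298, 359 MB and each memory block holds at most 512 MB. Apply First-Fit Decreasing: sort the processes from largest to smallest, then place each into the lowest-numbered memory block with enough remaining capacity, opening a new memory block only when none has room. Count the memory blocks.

Sorted descending: 359, 344, 319, 315, 302, 298, 141, 116.
memory block 1: place 359 MB, 153 MB left
memory block 2: place 344 MB, 168 MB left
memory block 3: place 319 MB, 193 MB left
memory block 4: place 315 MB, 197 MB left
memory block 5: place 302 MB, 210 MB left
memory block 6: place 298 MB, 214 MB left
memory block 1: place 141 MB, 12 MB left
memory block 2: place 116 MB, 52 MB left
Final memory blocks: [359,141] [344,116] [319] [315] [302] [298].

6 memory blocks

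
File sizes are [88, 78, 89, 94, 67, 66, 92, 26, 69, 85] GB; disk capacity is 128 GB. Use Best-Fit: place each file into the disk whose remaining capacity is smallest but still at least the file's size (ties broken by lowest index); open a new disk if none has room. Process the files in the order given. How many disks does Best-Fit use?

9

Put 88 GB in disk 1; 40 GB remain.
Put 78 GB in disk 2; 50 GB remain.
Put 89 GB in disk 3; 39 GB remain.
Put 94 GB in disk 4; 34 GB remain.
Put 67 GB in disk 5; 61 GB remain.
Put 66 GB in disk 6; 62 GB remain.
Put 92 GB in disk 7; 36 GB remain.
Put 26 GB in disk 4; 8 GB remain.
Put 69 GB in disk 8; 59 GB remain.
Put 85 GB in disk 9; 43 GB remain.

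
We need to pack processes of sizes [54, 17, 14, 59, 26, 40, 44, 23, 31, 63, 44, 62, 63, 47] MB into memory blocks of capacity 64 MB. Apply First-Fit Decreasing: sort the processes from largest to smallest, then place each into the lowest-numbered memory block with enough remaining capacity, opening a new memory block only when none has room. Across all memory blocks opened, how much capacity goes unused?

53

Sorted descending: 63, 63, 62, 59, 54, 47, 44, 44, 40, 31, 26, 23, 17, 14.
memory block 1: place 63 MB, 1 MB left
memory block 2: place 63 MB, 1 MB left
memory block 3: place 62 MB, 2 MB left
memory block 4: place 59 MB, 5 MB left
memory block 5: place 54 MB, 10 MB left
memory block 6: place 47 MB, 17 MB left
memory block 7: place 44 MB, 20 MB left
memory block 8: place 44 MB, 20 MB left
memory block 9: place 40 MB, 24 MB left
memory block 10: place 31 MB, 33 MB left
memory block 10: place 26 MB, 7 MB left
memory block 9: place 23 MB, 1 MB left
memory block 6: place 17 MB, 0 MB left
memory block 7: place 14 MB, 6 MB left
10 memory blocks × 64 MB = 640 MB; used 587 MB; unused 53 MB.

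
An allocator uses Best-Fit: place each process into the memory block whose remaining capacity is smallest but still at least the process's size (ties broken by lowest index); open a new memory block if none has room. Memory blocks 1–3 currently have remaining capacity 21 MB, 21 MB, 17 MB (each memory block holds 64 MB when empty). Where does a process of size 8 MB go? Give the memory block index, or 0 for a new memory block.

3

Memory blocks with room: memory block 1 (21 MB), memory block 2 (21 MB), memory block 3 (17 MB).
Tightest fit is memory block 3 with 17 MB free.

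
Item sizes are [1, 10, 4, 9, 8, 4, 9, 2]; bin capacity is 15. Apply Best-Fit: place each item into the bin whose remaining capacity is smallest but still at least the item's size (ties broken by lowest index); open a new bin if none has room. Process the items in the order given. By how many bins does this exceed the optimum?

Best-Fit: [1,10,4] [9,4,2] [8] [9] → 4 bins.
Total size 47; any packing needs at least ⌈47/15⌉ = 4 bins.
So 4 is already optimal.

0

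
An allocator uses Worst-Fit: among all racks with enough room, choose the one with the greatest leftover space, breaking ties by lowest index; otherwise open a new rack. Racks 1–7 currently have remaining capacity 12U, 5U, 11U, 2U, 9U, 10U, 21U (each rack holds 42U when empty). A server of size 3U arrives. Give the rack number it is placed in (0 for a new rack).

7

Racks with room: rack 1 (12U), rack 2 (5U), rack 3 (11U), rack 5 (9U), rack 6 (10U), rack 7 (21U).
Most room is rack 7 with 21U free.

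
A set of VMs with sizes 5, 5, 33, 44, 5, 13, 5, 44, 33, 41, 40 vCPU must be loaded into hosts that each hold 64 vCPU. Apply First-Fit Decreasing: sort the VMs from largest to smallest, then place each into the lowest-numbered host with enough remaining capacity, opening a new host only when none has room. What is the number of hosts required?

6 hosts

Sorted descending: 44, 44, 41, 40, 33, 33, 13, 5, 5, 5, 5.
44 vCPU → host 1 (remaining 20 vCPU)
44 vCPU → host 2 (remaining 20 vCPU)
41 vCPU → host 3 (remaining 23 vCPU)
40 vCPU → host 4 (remaining 24 vCPU)
33 vCPU → host 5 (remaining 31 vCPU)
33 vCPU → host 6 (remaining 31 vCPU)
13 vCPU → host 1 (remaining 7 vCPU)
5 vCPU → host 1 (remaining 2 vCPU)
5 vCPU → host 2 (remaining 15 vCPU)
5 vCPU → host 2 (remaining 10 vCPU)
5 vCPU → host 2 (remaining 5 vCPU)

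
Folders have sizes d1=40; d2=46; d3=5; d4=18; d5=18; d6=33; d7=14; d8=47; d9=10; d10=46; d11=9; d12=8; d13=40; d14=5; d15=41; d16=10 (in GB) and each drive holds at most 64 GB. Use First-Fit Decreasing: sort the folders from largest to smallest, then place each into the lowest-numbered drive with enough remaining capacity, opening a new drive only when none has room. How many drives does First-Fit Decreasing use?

Sorted descending: 47, 46, 46, 41, 40, 40, 33, 18, 18, 14, 10, 10, 9, 8, 5, 5.
drive 1: place 47 GB, 17 GB left
drive 2: place 46 GB, 18 GB left
drive 3: place 46 GB, 18 GB left
drive 4: place 41 GB, 23 GB left
drive 5: place 40 GB, 24 GB left
drive 6: place 40 GB, 24 GB left
drive 7: place 33 GB, 31 GB left
drive 2: place 18 GB, 0 GB left
drive 3: place 18 GB, 0 GB left
drive 1: place 14 GB, 3 GB left
drive 4: place 10 GB, 13 GB left
drive 4: place 10 GB, 3 GB left
drive 5: place 9 GB, 15 GB left
drive 5: place 8 GB, 7 GB left
drive 5: place 5 GB, 2 GB left
drive 6: place 5 GB, 19 GB left
Final drives: [47,14] [46,18] [46,18] [41,10,10] [40,9,8,5] [40,5] [33].

7 drives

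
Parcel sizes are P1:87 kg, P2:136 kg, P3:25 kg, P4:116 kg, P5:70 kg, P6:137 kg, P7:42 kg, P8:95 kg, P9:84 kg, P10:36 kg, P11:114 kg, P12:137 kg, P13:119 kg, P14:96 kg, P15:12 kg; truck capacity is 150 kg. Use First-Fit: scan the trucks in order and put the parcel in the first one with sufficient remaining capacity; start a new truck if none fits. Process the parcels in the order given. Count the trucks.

11 trucks

Put P1 (87 kg) in truck 1; 63 kg remain.
Put P2 (136 kg) in truck 2; 14 kg remain.
Put P3 (25 kg) in truck 1; 38 kg remain.
Put P4 (116 kg) in truck 3; 34 kg remain.
Put P5 (70 kg) in truck 4; 80 kg remain.
Put P6 (137 kg) in truck 5; 13 kg remain.
Put P7 (42 kg) in truck 4; 38 kg remain.
Put P8 (95 kg) in truck 6; 55 kg remain.
Put P9 (84 kg) in truck 7; 66 kg remain.
Put P10 (36 kg) in truck 1; 2 kg remain.
Put P11 (114 kg) in truck 8; 36 kg remain.
Put P12 (137 kg) in truck 9; 13 kg remain.
Put P13 (119 kg) in truck 10; 31 kg remain.
Put P14 (96 kg) in truck 11; 54 kg remain.
Put P15 (12 kg) in truck 2; 2 kg remain.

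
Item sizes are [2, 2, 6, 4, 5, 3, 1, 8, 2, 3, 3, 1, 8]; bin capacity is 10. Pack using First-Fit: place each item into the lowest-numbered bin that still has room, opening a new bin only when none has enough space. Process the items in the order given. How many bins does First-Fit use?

6

Put 2 in bin 1; 8 remain.
Put 2 in bin 1; 6 remain.
Put 6 in bin 1; 0 remain.
Put 4 in bin 2; 6 remain.
Put 5 in bin 2; 1 remain.
Put 3 in bin 3; 7 remain.
Put 1 in bin 2; 0 remain.
Put 8 in bin 4; 2 remain.
Put 2 in bin 3; 5 remain.
Put 3 in bin 3; 2 remain.
Put 3 in bin 5; 7 remain.
Put 1 in bin 3; 1 remain.
Put 8 in bin 6; 2 remain.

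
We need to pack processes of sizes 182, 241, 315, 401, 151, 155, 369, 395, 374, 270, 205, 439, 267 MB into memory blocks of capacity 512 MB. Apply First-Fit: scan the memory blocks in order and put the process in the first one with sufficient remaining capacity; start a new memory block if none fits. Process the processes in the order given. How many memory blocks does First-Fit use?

memory block 1: place 182 MB, 330 MB left
memory block 1: place 241 MB, 89 MB left
memory block 2: place 315 MB, 197 MB left
memory block 3: place 401 MB, 111 MB left
memory block 2: place 151 MB, 46 MB left
memory block 4: place 155 MB, 357 MB left
memory block 5: place 369 MB, 143 MB left
memory block 6: place 395 MB, 117 MB left
memory block 7: place 374 MB, 138 MB left
memory block 4: place 270 MB, 87 MB left
memory block 8: place 205 MB, 307 MB left
memory block 9: place 439 MB, 73 MB left
memory block 8: place 267 MB, 40 MB left
Final memory blocks: [182,241] [315,151] [401] [155,270] [369] [395] [374] [205,267] [439].

9 memory blocks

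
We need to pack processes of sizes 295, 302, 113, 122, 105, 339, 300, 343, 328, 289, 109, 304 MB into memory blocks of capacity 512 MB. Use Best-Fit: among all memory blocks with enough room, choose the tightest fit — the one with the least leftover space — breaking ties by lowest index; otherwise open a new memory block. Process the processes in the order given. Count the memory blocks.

8 memory blocks

Put 295 MB in memory block 1; 217 MB remain.
Put 302 MB in memory block 2; 210 MB remain.
Put 113 MB in memory block 2; 97 MB remain.
Put 122 MB in memory block 1; 95 MB remain.
Put 105 MB in memory block 3; 407 MB remain.
Put 339 MB in memory block 3; 68 MB remain.
Put 300 MB in memory block 4; 212 MB remain.
Put 343 MB in memory block 5; 169 MB remain.
Put 328 MB in memory block 6; 184 MB remain.
Put 289 MB in memory block 7; 223 MB remain.
Put 109 MB in memory block 5; 60 MB remain.
Put 304 MB in memory block 8; 208 MB remain.
Final memory blocks: [295,122] [302,113] [105,339] [300] [343,109] [328] [289] [304].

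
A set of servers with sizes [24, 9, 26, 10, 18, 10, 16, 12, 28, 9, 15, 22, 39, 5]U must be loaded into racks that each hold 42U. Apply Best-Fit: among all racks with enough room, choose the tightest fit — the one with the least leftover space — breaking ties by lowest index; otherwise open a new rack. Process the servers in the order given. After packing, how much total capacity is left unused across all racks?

Put 24U in rack 1; 18U remain.
Put 9U in rack 1; 9U remain.
Put 26U in rack 2; 16U remain.
Put 10U in rack 2; 6U remain.
Put 18U in rack 3; 24U remain.
Put 10U in rack 3; 14U remain.
Put 16U in rack 4; 26U remain.
Put 12U in rack 3; 2U remain.
Put 28U in rack 5; 14U remain.
Put 9U in rack 1; 0U remain.
Put 15U in rack 4; 11U remain.
Put 22U in rack 6; 20U remain.
Put 39U in rack 7; 3U remain.
Put 5U in rack 2; 1U remain.
7 racks × 42U = 294U; used 243U; unused 51U.

51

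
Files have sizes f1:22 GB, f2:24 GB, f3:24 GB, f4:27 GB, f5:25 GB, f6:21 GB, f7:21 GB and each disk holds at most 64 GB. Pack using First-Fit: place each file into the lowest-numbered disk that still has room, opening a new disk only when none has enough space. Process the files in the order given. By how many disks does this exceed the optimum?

1

First-Fit: [22,24] [24,27] [25,21] [21] → 4 disks.
Total size 164 GB; any packing needs at least ⌈164/64⌉ = 3 disks.
An optimal packing achieves that bound: [27,25] [24,24] [22,21,21] → 3 disks.
Excess: 4 − 3 = 1.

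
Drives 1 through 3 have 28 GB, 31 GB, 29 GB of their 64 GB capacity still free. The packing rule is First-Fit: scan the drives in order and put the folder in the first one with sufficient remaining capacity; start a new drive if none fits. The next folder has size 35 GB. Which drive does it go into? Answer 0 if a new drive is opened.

0

No drive has ≥ 35 GB free, so a new drive is opened.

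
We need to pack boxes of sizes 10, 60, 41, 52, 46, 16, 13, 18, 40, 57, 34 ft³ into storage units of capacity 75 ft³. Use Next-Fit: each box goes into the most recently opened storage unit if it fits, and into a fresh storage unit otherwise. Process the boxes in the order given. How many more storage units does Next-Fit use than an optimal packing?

Next-Fit: [10,60] [41] [52] [46,16,13] [18,40] [57] [34] → 7 storage units.
Total size 387 ft³; any packing needs at least ⌈387/75⌉ = 6 storage units.
An optimal packing achieves that bound: [60,13] [57,18] [52,16] [46,10] [41,34] [40] → 6 storage units.
Excess: 7 − 6 = 1.

1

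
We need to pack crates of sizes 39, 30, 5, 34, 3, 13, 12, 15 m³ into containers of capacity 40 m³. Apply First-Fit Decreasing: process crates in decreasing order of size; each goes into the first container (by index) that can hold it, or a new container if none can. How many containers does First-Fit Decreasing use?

4 containers

Sorted descending: 39, 34, 30, 15, 13, 12, 5, 3.
Put 39 m³ in container 1; 1 m³ remain.
Put 34 m³ in container 2; 6 m³ remain.
Put 30 m³ in container 3; 10 m³ remain.
Put 15 m³ in container 4; 25 m³ remain.
Put 13 m³ in container 4; 12 m³ remain.
Put 12 m³ in container 4; 0 m³ remain.
Put 5 m³ in container 2; 1 m³ remain.
Put 3 m³ in container 3; 7 m³ remain.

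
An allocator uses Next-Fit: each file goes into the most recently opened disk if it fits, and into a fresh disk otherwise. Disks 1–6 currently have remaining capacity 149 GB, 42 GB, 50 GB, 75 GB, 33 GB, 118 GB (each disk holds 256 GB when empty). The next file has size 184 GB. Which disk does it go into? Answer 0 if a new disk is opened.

0

Next-Fit only looks at disk 6, which has 118 GB free.
184 GB does not fit, so a new disk is opened.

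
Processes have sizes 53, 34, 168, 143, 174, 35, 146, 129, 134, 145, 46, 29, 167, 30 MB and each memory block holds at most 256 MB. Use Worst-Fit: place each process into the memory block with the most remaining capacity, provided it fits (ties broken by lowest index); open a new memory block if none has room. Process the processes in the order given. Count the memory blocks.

53 MB → memory block 1 (remaining 203 MB)
34 MB → memory block 1 (remaining 169 MB)
168 MB → memory block 1 (remaining 1 MB)
143 MB → memory block 2 (remaining 113 MB)
174 MB → memory block 3 (remaining 82 MB)
35 MB → memory block 2 (remaining 78 MB)
146 MB → memory block 4 (remaining 110 MB)
129 MB → memory block 5 (remaining 127 MB)
134 MB → memory block 6 (remaining 122 MB)
145 MB → memory block 7 (remaining 111 MB)
46 MB → memory block 5 (remaining 81 MB)
29 MB → memory block 6 (remaining 93 MB)
167 MB → memory block 8 (remaining 89 MB)
30 MB → memory block 7 (remaining 81 MB)
Final memory blocks: [53,34,168] [143,35] [174] [146] [129,46] [134,29] [145,30] [167].

8 memory blocks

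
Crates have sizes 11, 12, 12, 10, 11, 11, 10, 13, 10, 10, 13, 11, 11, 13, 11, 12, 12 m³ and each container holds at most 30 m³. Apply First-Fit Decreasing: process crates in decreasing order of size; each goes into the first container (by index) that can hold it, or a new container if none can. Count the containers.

8 containers

Sorted descending: 13, 13, 13, 12, 12, 12, 12, 11, 11, 11, 11, 11, 11, 10, 10, 10, 10.
Put 13 m³ in container 1; 17 m³ remain.
Put 13 m³ in container 1; 4 m³ remain.
Put 13 m³ in container 2; 17 m³ remain.
Put 12 m³ in container 2; 5 m³ remain.
Put 12 m³ in container 3; 18 m³ remain.
Put 12 m³ in container 3; 6 m³ remain.
Put 12 m³ in container 4; 18 m³ remain.
Put 11 m³ in container 4; 7 m³ remain.
Put 11 m³ in container 5; 19 m³ remain.
Put 11 m³ in container 5; 8 m³ remain.
Put 11 m³ in container 6; 19 m³ remain.
Put 11 m³ in container 6; 8 m³ remain.
Put 11 m³ in container 7; 19 m³ remain.
Put 10 m³ in container 7; 9 m³ remain.
Put 10 m³ in container 8; 20 m³ remain.
Put 10 m³ in container 8; 10 m³ remain.
Put 10 m³ in container 8; 0 m³ remain.
Final containers: [13,13] [13,12] [12,12] [12,11] [11,11] [11,11] [11,10] [10,10,10].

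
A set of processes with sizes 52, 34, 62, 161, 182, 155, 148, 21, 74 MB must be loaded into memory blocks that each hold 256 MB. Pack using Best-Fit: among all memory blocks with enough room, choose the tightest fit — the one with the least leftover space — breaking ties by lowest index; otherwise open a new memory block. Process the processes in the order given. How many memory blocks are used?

5

Put 52 MB in memory block 1; 204 MB remain.
Put 34 MB in memory block 1; 170 MB remain.
Put 62 MB in memory block 1; 108 MB remain.
Put 161 MB in memory block 2; 95 MB remain.
Put 182 MB in memory block 3; 74 MB remain.
Put 155 MB in memory block 4; 101 MB remain.
Put 148 MB in memory block 5; 108 MB remain.
Put 21 MB in memory block 3; 53 MB remain.
Put 74 MB in memory block 2; 21 MB remain.
Final memory blocks: [52,34,62] [161,74] [182,21] [155] [148].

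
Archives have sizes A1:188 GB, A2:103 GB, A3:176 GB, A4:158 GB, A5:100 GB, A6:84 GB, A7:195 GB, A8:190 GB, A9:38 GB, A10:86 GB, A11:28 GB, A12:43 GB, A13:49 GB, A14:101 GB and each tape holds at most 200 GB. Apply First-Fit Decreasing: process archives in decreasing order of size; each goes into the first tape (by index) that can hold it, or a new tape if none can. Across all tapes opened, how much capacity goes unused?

261

Sorted descending: 195, 190, 188, 176, 158, 103, 101, 100, 86, 84, 49, 43, 38, 28.
195 GB → tape 1 (remaining 5 GB)
190 GB → tape 2 (remaining 10 GB)
188 GB → tape 3 (remaining 12 GB)
176 GB → tape 4 (remaining 24 GB)
158 GB → tape 5 (remaining 42 GB)
103 GB → tape 6 (remaining 97 GB)
101 GB → tape 7 (remaining 99 GB)
100 GB → tape 8 (remaining 100 GB)
86 GB → tape 6 (remaining 11 GB)
84 GB → tape 7 (remaining 15 GB)
49 GB → tape 8 (remaining 51 GB)
43 GB → tape 8 (remaining 8 GB)
38 GB → tape 5 (remaining 4 GB)
28 GB → tape 9 (remaining 172 GB)
9 tapes × 200 GB = 1800 GB; used 1539 GB; unused 261 GB.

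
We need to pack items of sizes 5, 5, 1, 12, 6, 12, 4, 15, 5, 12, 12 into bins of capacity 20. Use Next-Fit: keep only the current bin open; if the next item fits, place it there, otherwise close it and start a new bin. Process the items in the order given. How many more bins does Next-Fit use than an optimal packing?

Next-Fit: [5,5,1] [12,6] [12,4] [15,5] [12] [12] → 6 bins.
Total size 89; any packing needs at least ⌈89/20⌉ = 5 bins.
An optimal packing achieves that bound: [15,5] [12,6,1] [12,5] [12,5] [12,4] → 5 bins.
Excess: 6 − 5 = 1.

1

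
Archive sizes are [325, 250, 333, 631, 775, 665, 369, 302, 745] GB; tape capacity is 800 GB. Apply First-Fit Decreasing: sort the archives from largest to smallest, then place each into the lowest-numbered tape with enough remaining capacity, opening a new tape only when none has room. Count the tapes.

7

Sorted descending: 775, 745, 665, 631, 369, 333, 325, 302, 250.
Put 775 GB in tape 1; 25 GB remain.
Put 745 GB in tape 2; 55 GB remain.
Put 665 GB in tape 3; 135 GB remain.
Put 631 GB in tape 4; 169 GB remain.
Put 369 GB in tape 5; 431 GB remain.
Put 333 GB in tape 5; 98 GB remain.
Put 325 GB in tape 6; 475 GB remain.
Put 302 GB in tape 6; 173 GB remain.
Put 250 GB in tape 7; 550 GB remain.
Final tapes: [775] [745] [665] [631] [369,333] [325,302] [250].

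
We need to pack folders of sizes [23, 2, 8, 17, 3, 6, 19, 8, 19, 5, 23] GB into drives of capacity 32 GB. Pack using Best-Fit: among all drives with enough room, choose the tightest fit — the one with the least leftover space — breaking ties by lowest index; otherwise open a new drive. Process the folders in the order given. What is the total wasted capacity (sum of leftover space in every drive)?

27

23 GB → drive 1 (remaining 9 GB)
2 GB → drive 1 (remaining 7 GB)
8 GB → drive 2 (remaining 24 GB)
17 GB → drive 2 (remaining 7 GB)
3 GB → drive 1 (remaining 4 GB)
6 GB → drive 2 (remaining 1 GB)
19 GB → drive 3 (remaining 13 GB)
8 GB → drive 3 (remaining 5 GB)
19 GB → drive 4 (remaining 13 GB)
5 GB → drive 3 (remaining 0 GB)
23 GB → drive 5 (remaining 9 GB)
5 drives × 32 GB = 160 GB; used 133 GB; unused 27 GB.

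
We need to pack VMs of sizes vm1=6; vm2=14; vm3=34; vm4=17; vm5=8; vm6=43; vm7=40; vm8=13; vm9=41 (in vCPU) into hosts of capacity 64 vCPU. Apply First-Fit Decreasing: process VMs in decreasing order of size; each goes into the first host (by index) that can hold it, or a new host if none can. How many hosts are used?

Sorted descending: 43, 41, 40, 34, 17, 14, 13, 8, 6.
43 vCPU → host 1 (remaining 21 vCPU)
41 vCPU → host 2 (remaining 23 vCPU)
40 vCPU → host 3 (remaining 24 vCPU)
34 vCPU → host 4 (remaining 30 vCPU)
17 vCPU → host 1 (remaining 4 vCPU)
14 vCPU → host 2 (remaining 9 vCPU)
13 vCPU → host 3 (remaining 11 vCPU)
8 vCPU → host 2 (remaining 1 vCPU)
6 vCPU → host 3 (remaining 5 vCPU)
Final hosts: [43,17] [41,14,8] [40,13,6] [34].

4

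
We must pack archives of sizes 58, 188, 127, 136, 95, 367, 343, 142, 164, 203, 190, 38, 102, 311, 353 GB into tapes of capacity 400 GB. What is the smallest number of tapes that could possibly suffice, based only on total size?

8 tapes

Total size = 58 + 188 + 127 + 136 + 95 + 367 + 343 + 142 + 164 + 203 + 190 + 38 + 102 + 311 + 353 = 2817 GB.
⌈2817 / 400⌉ = 8.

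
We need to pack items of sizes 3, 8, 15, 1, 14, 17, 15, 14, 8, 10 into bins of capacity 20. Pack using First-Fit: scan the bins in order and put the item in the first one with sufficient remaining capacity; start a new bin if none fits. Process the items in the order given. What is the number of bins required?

bin 1: place 3, 17 left
bin 1: place 8, 9 left
bin 2: place 15, 5 left
bin 1: place 1, 8 left
bin 3: place 14, 6 left
bin 4: place 17, 3 left
bin 5: place 15, 5 left
bin 6: place 14, 6 left
bin 1: place 8, 0 left
bin 7: place 10, 10 left
Final bins: [3,8,1,8] [15] [14] [17] [15] [14] [10].

7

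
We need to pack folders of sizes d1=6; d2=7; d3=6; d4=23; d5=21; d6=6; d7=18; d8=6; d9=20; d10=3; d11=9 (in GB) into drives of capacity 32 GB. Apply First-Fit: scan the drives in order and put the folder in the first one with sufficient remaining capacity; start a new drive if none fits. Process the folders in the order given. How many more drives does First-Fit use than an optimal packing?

1

First-Fit: [6,7,6,6,6] [23,3] [21,9] [18] [20] → 5 drives.
Total size 125 GB; any packing needs at least ⌈125/32⌉ = 4 drives.
An optimal packing achieves that bound: [23,9] [21,7,3] [20,6,6] [18,6,6] → 4 drives.
Excess: 5 − 4 = 1.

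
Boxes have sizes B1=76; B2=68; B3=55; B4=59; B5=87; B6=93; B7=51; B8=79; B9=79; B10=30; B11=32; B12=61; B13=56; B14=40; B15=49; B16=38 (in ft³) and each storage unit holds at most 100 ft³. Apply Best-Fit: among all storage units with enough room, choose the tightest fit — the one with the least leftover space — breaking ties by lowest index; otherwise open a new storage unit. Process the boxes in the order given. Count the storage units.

11 storage units

storage unit 1: place B1 (76 ft³), 24 ft³ left
storage unit 2: place B2 (68 ft³), 32 ft³ left
storage unit 3: place B3 (55 ft³), 45 ft³ left
storage unit 4: place B4 (59 ft³), 41 ft³ left
storage unit 5: place B5 (87 ft³), 13 ft³ left
storage unit 6: place B6 (93 ft³), 7 ft³ left
storage unit 7: place B7 (51 ft³), 49 ft³ left
storage unit 8: place B8 (79 ft³), 21 ft³ left
storage unit 9: place B9 (79 ft³), 21 ft³ left
storage unit 2: place B10 (30 ft³), 2 ft³ left
storage unit 4: place B11 (32 ft³), 9 ft³ left
storage unit 10: place B12 (61 ft³), 39 ft³ left
storage unit 11: place B13 (56 ft³), 44 ft³ left
storage unit 11: place B14 (40 ft³), 4 ft³ left
storage unit 7: place B15 (49 ft³), 0 ft³ left
storage unit 10: place B16 (38 ft³), 1 ft³ left
Final storage units: [76] [68,30] [55] [59,32] [87] [93] [51,49] [79] [79] [61,38] [56,40].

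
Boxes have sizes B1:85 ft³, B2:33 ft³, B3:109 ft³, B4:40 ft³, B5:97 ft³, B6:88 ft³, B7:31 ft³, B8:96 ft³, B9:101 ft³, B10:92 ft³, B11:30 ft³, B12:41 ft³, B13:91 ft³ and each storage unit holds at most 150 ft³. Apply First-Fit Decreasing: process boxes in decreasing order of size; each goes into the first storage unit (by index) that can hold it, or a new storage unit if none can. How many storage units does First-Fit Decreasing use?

Sorted descending: 109, 101, 97, 96, 92, 91, 88, 85, 41, 40, 33, 31, 30.
109 ft³ → storage unit 1 (remaining 41 ft³)
101 ft³ → storage unit 2 (remaining 49 ft³)
97 ft³ → storage unit 3 (remaining 53 ft³)
96 ft³ → storage unit 4 (remaining 54 ft³)
92 ft³ → storage unit 5 (remaining 58 ft³)
91 ft³ → storage unit 6 (remaining 59 ft³)
88 ft³ → storage unit 7 (remaining 62 ft³)
85 ft³ → storage unit 8 (remaining 65 ft³)
41 ft³ → storage unit 1 (remaining 0 ft³)
40 ft³ → storage unit 2 (remaining 9 ft³)
33 ft³ → storage unit 3 (remaining 20 ft³)
31 ft³ → storage unit 4 (remaining 23 ft³)
30 ft³ → storage unit 5 (remaining 28 ft³)
Final storage units: [109,41] [101,40] [97,33] [96,31] [92,30] [91] [88] [85].

8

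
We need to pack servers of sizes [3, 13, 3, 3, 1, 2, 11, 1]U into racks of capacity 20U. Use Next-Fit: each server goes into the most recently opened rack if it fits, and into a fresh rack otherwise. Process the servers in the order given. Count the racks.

2 racks

3U → rack 1 (remaining 17U)
13U → rack 1 (remaining 4U)
3U → rack 1 (remaining 1U)
3U → rack 2 (remaining 17U)
1U → rack 2 (remaining 16U)
2U → rack 2 (remaining 14U)
11U → rack 2 (remaining 3U)
1U → rack 2 (remaining 2U)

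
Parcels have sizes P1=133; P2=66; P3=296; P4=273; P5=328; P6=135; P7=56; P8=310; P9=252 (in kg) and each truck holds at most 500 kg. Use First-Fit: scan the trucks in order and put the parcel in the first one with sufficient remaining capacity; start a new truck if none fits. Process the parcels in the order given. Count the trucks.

5

truck 1: place P1 (133 kg), 367 kg left
truck 1: place P2 (66 kg), 301 kg left
truck 1: place P3 (296 kg), 5 kg left
truck 2: place P4 (273 kg), 227 kg left
truck 3: place P5 (328 kg), 172 kg left
truck 2: place P6 (135 kg), 92 kg left
truck 2: place P7 (56 kg), 36 kg left
truck 4: place P8 (310 kg), 190 kg left
truck 5: place P9 (252 kg), 248 kg left
Final trucks: [133,66,296] [273,135,56] [328] [310] [252].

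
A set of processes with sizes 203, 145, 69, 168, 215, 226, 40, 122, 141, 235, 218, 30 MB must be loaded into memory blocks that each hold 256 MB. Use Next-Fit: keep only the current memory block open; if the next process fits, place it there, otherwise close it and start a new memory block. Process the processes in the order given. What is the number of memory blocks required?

memory block 1: place 203 MB, 53 MB left
memory block 2: place 145 MB, 111 MB left
memory block 2: place 69 MB, 42 MB left
memory block 3: place 168 MB, 88 MB left
memory block 4: place 215 MB, 41 MB left
memory block 5: place 226 MB, 30 MB left
memory block 6: place 40 MB, 216 MB left
memory block 6: place 122 MB, 94 MB left
memory block 7: place 141 MB, 115 MB left
memory block 8: place 235 MB, 21 MB left
memory block 9: place 218 MB, 38 MB left
memory block 9: place 30 MB, 8 MB left
Final memory blocks: [203] [145,69] [168] [215] [226] [40,122] [141] [235] [218,30].

9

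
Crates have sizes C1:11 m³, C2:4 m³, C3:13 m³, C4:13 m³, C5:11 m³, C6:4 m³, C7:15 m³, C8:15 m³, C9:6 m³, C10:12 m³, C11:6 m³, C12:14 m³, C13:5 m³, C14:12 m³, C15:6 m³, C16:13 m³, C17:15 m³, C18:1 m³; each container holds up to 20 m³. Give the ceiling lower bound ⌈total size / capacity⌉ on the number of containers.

Total size = 11 + 4 + 13 + 13 + 11 + 4 + 15 + 15 + 6 + 12 + 6 + 14 + 5 + 12 + 6 + 13 + 15 + 1 = 176 m³.
⌈176 / 20⌉ = 9.

9 containers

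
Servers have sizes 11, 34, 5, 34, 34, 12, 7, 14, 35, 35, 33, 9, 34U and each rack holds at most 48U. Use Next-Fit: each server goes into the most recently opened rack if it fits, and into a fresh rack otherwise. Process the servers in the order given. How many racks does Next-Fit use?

8

rack 1: place 11U, 37U left
rack 1: place 34U, 3U left
rack 2: place 5U, 43U left
rack 2: place 34U, 9U left
rack 3: place 34U, 14U left
rack 3: place 12U, 2U left
rack 4: place 7U, 41U left
rack 4: place 14U, 27U left
rack 5: place 35U, 13U left
rack 6: place 35U, 13U left
rack 7: place 33U, 15U left
rack 7: place 9U, 6U left
rack 8: place 34U, 14U left
Final racks: [11,34] [5,34] [34,12] [7,14] [35] [35] [33,9] [34].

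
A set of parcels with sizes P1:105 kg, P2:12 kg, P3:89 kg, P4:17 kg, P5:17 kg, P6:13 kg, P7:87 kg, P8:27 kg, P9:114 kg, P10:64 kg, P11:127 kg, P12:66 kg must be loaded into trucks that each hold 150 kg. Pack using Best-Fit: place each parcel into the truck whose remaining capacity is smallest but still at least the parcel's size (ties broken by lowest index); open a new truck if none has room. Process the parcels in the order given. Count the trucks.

6 trucks

P1 (105 kg) → truck 1 (remaining 45 kg)
P2 (12 kg) → truck 1 (remaining 33 kg)
P3 (89 kg) → truck 2 (remaining 61 kg)
P4 (17 kg) → truck 1 (remaining 16 kg)
P5 (17 kg) → truck 2 (remaining 44 kg)
P6 (13 kg) → truck 1 (remaining 3 kg)
P7 (87 kg) → truck 3 (remaining 63 kg)
P8 (27 kg) → truck 2 (remaining 17 kg)
P9 (114 kg) → truck 4 (remaining 36 kg)
P10 (64 kg) → truck 5 (remaining 86 kg)
P11 (127 kg) → truck 6 (remaining 23 kg)
P12 (66 kg) → truck 5 (remaining 20 kg)
Final trucks: [105,12,17,13] [89,17,27] [87] [114] [64,66] [127].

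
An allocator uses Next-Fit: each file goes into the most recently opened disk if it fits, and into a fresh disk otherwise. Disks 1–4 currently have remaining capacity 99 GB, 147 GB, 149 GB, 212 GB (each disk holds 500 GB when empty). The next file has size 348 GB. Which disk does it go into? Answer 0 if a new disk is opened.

0

Next-Fit only looks at disk 4, which has 212 GB free.
348 GB does not fit, so a new disk is opened.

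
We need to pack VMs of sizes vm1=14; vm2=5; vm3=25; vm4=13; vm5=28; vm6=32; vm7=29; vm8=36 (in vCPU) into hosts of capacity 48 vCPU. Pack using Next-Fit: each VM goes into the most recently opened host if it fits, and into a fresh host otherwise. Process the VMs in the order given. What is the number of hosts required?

5

host 1: place vm1 (14 vCPU), 34 vCPU left
host 1: place vm2 (5 vCPU), 29 vCPU left
host 1: place vm3 (25 vCPU), 4 vCPU left
host 2: place vm4 (13 vCPU), 35 vCPU left
host 2: place vm5 (28 vCPU), 7 vCPU left
host 3: place vm6 (32 vCPU), 16 vCPU left
host 4: place vm7 (29 vCPU), 19 vCPU left
host 5: place vm8 (36 vCPU), 12 vCPU left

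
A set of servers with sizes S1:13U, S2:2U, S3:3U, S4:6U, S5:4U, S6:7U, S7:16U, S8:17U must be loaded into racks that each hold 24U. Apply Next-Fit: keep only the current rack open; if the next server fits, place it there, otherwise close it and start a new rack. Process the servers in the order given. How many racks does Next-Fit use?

4 racks

S1 (13U) → rack 1 (remaining 11U)
S2 (2U) → rack 1 (remaining 9U)
S3 (3U) → rack 1 (remaining 6U)
S4 (6U) → rack 1 (remaining 0U)
S5 (4U) → rack 2 (remaining 20U)
S6 (7U) → rack 2 (remaining 13U)
S7 (16U) → rack 3 (remaining 8U)
S8 (17U) → rack 4 (remaining 7U)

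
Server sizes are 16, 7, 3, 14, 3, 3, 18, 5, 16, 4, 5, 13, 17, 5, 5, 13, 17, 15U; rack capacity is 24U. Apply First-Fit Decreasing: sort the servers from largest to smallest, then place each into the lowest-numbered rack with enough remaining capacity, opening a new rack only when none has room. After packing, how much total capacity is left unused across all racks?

37

Sorted descending: 18, 17, 17, 16, 16, 15, 14, 13, 13, 7, 5, 5, 5, 5, 4, 3, 3, 3.
Put 18U in rack 1; 6U remain.
Put 17U in rack 2; 7U remain.
Put 17U in rack 3; 7U remain.
Put 16U in rack 4; 8U remain.
Put 16U in rack 5; 8U remain.
Put 15U in rack 6; 9U remain.
Put 14U in rack 7; 10U remain.
Put 13U in rack 8; 11U remain.
Put 13U in rack 9; 11U remain.
Put 7U in rack 2; 0U remain.
Put 5U in rack 1; 1U remain.
Put 5U in rack 3; 2U remain.
Put 5U in rack 4; 3U remain.
Put 5U in rack 5; 3U remain.
Put 4U in rack 6; 5U remain.
Put 3U in rack 4; 0U remain.
Put 3U in rack 5; 0U remain.
Put 3U in rack 6; 2U remain.
9 racks × 24U = 216U; used 179U; unused 37U.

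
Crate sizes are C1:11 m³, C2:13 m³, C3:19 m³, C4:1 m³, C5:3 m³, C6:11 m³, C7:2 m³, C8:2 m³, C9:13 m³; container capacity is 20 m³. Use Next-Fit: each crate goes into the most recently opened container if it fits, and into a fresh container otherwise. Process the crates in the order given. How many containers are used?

C1 (11 m³) → container 1 (remaining 9 m³)
C2 (13 m³) → container 2 (remaining 7 m³)
C3 (19 m³) → container 3 (remaining 1 m³)
C4 (1 m³) → container 3 (remaining 0 m³)
C5 (3 m³) → container 4 (remaining 17 m³)
C6 (11 m³) → container 4 (remaining 6 m³)
C7 (2 m³) → container 4 (remaining 4 m³)
C8 (2 m³) → container 4 (remaining 2 m³)
C9 (13 m³) → container 5 (remaining 7 m³)
Final containers: [11] [13] [19,1] [3,11,2,2] [13].

5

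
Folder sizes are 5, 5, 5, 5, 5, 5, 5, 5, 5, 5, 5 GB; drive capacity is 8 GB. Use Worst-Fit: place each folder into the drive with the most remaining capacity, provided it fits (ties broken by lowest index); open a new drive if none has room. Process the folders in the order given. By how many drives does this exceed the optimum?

0

Worst-Fit: [5] [5] [5] [5] [5] [5] [5] [5] [5] [5] [5] → 11 drives.
11 folders exceed 4 GB (half the capacity), and no two of those can share a drive, so at least 11 drives are needed.
So 11 is already optimal.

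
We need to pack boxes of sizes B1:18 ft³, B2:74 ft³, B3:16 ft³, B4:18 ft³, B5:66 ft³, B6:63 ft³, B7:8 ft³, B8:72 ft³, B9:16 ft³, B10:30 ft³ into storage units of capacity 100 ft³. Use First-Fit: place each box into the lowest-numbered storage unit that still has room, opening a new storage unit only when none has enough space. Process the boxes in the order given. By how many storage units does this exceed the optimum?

First-Fit: [18,74,8] [16,18,66] [63,16] [72] [30] → 5 storage units.
Total size 381 ft³; any packing needs at least ⌈381/100⌉ = 4 storage units.
An optimal packing achieves that bound: [74,18,8] [72,18] [66,30] [63,16,16] → 4 storage units.
Excess: 5 − 4 = 1.

1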